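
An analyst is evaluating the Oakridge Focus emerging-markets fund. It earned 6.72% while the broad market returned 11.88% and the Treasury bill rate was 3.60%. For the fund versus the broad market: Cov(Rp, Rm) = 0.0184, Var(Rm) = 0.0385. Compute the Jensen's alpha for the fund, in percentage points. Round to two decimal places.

-0.84

β = Cov / Var = 0.0184 / 0.0385 = 0.4779
E[R] = Rf + β(Rm − Rf) = 3.60% + 0.4779 × (11.88% − 3.60%) = 7.5570%
α = Rp − E[R] = 6.72% − 7.5570% = -0.8370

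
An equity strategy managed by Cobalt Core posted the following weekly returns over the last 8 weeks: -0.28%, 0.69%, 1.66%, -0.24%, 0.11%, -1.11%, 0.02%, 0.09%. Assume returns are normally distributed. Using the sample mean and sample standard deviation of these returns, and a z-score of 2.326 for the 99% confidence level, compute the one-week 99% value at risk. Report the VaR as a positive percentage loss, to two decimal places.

1.75

Mean return r̄ = 0.940 / 8 = 0.1175%
Σ(r − r̄)² = (-0.28 − 0.1175)² + (0.69 − 0.1175)² + (1.66 − 0.1175)² + … = 4.5100
σ = √[4.5100 / 7] = 0.8027%
VaR = −(r̄ − z·σ) = −(0.1175 − 2.326 × 0.8027) = −(-1.7496) = 1.7496%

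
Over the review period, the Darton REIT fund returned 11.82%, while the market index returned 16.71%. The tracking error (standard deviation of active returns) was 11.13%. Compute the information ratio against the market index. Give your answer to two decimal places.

-0.44

IR = (Rp − Rb) / TE = (11.82% − 16.71%) / 11.13% = -4.89% / 11.13% = -0.4394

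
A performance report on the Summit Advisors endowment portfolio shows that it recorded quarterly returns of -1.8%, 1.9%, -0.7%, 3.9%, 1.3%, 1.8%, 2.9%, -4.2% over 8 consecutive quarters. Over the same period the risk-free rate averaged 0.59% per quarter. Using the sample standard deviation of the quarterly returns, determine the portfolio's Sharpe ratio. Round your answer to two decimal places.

0.02

μ = (-1.8 + 1.9 − 0.7 + 3.9 + 1.3 + 1.8 + 2.9 − 4.2) / 8 = 0.6375%
Sample σ = √[Σ(r − μ)² / 7] = √[50.2788 / 7] = √7.1827 = 2.6801%
Sharpe = (μ − rf) / σ = (0.6375 − 0.59) / 2.6801 = 0.0475 / 2.6801 = 0.0177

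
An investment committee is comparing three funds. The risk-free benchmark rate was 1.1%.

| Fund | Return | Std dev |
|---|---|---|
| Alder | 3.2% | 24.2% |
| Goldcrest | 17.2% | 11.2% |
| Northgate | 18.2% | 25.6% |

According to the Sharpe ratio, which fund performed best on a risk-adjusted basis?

Alder: Sharpe ratio = (3.2% − 1.1%) / 24.2% = 0.087
Goldcrest: Sharpe ratio = (17.2% − 1.1%) / 11.2% = 1.438
Northgate: Sharpe ratio = (18.2% − 1.1%) / 25.6% = 0.668
Highest: Goldcrest (1.438).

Goldcrest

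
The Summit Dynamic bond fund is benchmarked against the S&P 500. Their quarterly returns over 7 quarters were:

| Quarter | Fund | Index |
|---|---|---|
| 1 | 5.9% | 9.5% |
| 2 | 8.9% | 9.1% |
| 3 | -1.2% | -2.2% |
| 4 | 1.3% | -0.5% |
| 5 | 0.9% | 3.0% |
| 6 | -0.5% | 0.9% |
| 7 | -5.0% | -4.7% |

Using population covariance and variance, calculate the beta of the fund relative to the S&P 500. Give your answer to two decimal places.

0.80

r̄p = 1.4714%,  r̄m = 2.1571%
Cov = Σ(rp − r̄p)(rm − r̄m) / 7 = 20.3659
Var(rm) = Σ(rm − r̄m)² / 7 = 25.3539
β = Cov / Var = 20.3659 / 25.3539 = 0.8033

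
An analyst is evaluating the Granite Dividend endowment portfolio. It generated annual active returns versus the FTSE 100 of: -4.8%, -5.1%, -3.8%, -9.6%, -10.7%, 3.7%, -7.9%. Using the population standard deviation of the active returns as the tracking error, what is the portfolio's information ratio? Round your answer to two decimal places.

-1.23

r̄ = (-4.8 − 5.1 − 3.8 − 9.6 − 10.7 + 3.7 − 7.9) / 7 = -38.20 / 7 = -5.4571%
Population std dev = √[137.7771 / 7] = 4.4365%
IR = r̄ / tracking error = -5.4571 / 4.4365 = -1.2300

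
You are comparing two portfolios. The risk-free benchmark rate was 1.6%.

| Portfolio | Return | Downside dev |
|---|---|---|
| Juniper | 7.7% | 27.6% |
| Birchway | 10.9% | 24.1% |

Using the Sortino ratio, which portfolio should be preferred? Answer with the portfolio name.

Juniper: Sortino ratio = (7.7% − 1.6%) / 27.6% = 0.221
Birchway: Sortino ratio = (10.9% − 1.6%) / 24.1% = 0.386
Highest: Birchway (0.386).

Birchway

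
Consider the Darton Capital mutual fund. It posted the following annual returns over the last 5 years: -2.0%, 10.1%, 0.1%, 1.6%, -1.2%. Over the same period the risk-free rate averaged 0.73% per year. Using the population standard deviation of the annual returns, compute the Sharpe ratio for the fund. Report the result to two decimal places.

r̄ = (-2 + 10.1 + 0.1 + 1.6 − 1.2) / 5 = 8.60 / 5 = 1.7200%
Σ(r − r̄)² = 95.2280; population σ = √(95.2280/5) = 4.3641%
Sharpe = (r̄ − rf) / σ = (1.7200 − 0.73) / 4.3641 = 0.9900 / 4.3641 = 0.2269

0.23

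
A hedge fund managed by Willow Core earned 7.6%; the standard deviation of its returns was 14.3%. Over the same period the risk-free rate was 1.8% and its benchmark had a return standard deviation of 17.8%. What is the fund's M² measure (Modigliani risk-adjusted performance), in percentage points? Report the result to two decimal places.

9.02

Sharpe = (Rp − Rf) / σp = (7.6% − 1.8%) / 14.3% = 0.4056
M² = Rf + Sharpe × σm = 1.8% + 0.4056 × 17.8% = 9.0197%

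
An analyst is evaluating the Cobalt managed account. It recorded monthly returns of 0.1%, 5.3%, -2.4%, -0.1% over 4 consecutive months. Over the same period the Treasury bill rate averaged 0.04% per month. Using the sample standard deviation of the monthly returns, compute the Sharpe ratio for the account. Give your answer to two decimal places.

0.21

Mean return r̄ = 2.90 / 4 = 0.7250%
Σ(r − r̄)² = 31.7675; sample σ = √(31.7675/3) = 3.2541%
Sharpe = (r̄ − rf) / σ = (0.7250 − 0.04) / 3.2541 = 0.6850 / 3.2541 = 0.2105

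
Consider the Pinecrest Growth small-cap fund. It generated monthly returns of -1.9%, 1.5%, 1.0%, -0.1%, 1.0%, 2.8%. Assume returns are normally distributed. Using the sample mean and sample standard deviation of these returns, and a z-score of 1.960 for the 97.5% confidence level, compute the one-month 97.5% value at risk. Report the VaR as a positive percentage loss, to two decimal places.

r̄ = (-1.9 + 1.5 + 1 − 0.1 + 1 + 2.8) / 6 = 0.7167%
Sample σ = √[Σ(r − r̄)² / 5] = √[12.6283 / 5] = √2.5257 = 1.5892%
VaR = −(r̄ − z·σ) = −(0.7167 − 1.960 × 1.5892) = −(-2.3981) = 2.3981%

2.40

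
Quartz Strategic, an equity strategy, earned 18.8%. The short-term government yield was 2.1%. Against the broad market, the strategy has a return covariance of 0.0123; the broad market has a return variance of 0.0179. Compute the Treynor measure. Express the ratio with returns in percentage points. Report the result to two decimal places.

β = Cov / Var = 0.0123 / 0.0179 = 0.6872
Treynor = (Rp − Rf) / β = (18.8% − 2.1%) / 0.6872 = 16.70 / 0.6872 = 24.3015

24.30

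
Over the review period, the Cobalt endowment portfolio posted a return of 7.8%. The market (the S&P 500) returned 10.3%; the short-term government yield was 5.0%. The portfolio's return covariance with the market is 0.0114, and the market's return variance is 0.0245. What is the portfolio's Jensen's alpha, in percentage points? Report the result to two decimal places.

0.33

β = Cov / Var = 0.0114 / 0.0245 = 0.4653
E[R] = Rf + β(Rm − Rf) = 5.0% + 0.4653 × (10.3% − 5.0%) = 7.4661%
α = Rp − E[R] = 7.8% − 7.4661% = 0.3339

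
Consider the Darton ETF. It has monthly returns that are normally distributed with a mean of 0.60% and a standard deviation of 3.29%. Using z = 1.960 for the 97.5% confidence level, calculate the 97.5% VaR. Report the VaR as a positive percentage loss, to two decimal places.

5.85

VaR (as % loss) = −(μ − z·σ) = −(0.60% − 1.960 × 3.29%) = −(-5.8484%) = 5.8484%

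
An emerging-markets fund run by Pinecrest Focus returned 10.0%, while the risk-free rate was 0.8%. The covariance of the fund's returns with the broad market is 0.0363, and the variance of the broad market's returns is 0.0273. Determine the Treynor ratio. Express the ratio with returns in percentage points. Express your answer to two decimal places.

β = Cov / Var = 0.0363 / 0.0273 = 1.3297
Treynor = (Rp − Rf) / β = (10.0% − 0.8%) / 1.3297 = 9.20 / 1.3297 = 6.9189

6.92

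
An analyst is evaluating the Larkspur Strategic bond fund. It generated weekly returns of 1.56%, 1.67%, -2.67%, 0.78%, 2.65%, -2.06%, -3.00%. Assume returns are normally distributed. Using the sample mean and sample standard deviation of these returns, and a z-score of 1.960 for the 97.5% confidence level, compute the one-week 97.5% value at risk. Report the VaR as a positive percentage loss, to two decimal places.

4.75

μ = (1.56 + 1.67 − 2.67 + 0.78 + 2.65 − 2.06 − 3) / 7 = -0.1529%
Σ(r − μ)² = (1.56 − (-0.1529))² + (1.67 − (-0.1529))² + (-2.67 − (-0.1529))² + … = 33.0623
sample σ = √(33.0623 / 6) = √5.5104 = 2.3474%
VaR = −(μ − z·σ) = −(-0.1529 − 1.960 × 2.3474) = −(-4.7538) = 4.7538%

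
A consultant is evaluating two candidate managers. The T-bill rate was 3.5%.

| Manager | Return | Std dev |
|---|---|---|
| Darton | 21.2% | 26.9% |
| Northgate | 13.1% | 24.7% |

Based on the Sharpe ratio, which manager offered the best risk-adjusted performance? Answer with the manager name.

Darton: Sharpe ratio = (21.2% − 3.5%) / 26.9% = 0.658
Northgate: Sharpe ratio = (13.1% − 3.5%) / 24.7% = 0.389
Highest: Darton (0.658).

Darton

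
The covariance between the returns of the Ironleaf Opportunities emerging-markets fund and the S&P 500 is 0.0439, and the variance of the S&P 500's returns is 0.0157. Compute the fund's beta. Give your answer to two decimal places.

β = Cov(Rp, Rm) / Var(Rm) = 0.0439 / 0.0157 = 2.7962

2.80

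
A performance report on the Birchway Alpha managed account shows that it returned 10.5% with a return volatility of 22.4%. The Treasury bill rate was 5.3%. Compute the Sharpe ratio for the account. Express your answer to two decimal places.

0.23

Sharpe = (Rp − Rf) / σp = (10.5% − 5.3%) / 22.4% = 5.20% / 22.4% = 0.2321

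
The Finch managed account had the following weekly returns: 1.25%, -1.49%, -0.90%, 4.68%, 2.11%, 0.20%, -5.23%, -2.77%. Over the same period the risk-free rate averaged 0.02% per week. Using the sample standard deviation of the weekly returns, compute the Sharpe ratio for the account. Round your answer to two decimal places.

-0.09

Mean return r̄ = -2.150 / 8 = -0.2688%
Sample σ = √[Σ(r − r̄)² / 7] = √[65.4351 / 7] = √9.3479 = 3.0574%
Sharpe = (r̄ − rf) / σ = (-0.2688 − 0.02) / 3.0574 = -0.2888 / 3.0574 = -0.0945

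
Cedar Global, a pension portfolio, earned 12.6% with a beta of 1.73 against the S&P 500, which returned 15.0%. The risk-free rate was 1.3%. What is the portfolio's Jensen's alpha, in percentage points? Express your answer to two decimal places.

CAPM expected return = Rf + β(Rm − Rf) = 1.3% + 1.73 × (15.0% − 1.3%) = 1.3 + 1.73 × 13.70 = 25.0010%
Jensen's α = Rp − E[R] = 12.6% − 25.0010% = -12.4010

-12.40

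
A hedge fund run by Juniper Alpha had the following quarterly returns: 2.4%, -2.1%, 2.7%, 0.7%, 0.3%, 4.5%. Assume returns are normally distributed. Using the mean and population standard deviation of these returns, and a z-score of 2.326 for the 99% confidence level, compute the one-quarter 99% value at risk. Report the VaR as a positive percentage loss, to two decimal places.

3.45

Mean return μ = 8.50 / 6 = 1.4167%
Population σ = √[Σ(r − μ)² / 6] = √[26.2483 / 6] = √4.3747 = 2.0916%
VaR = −(μ − z·σ) = −(1.4167 − 2.326 × 2.0916) = −(-3.4484) = 3.4484%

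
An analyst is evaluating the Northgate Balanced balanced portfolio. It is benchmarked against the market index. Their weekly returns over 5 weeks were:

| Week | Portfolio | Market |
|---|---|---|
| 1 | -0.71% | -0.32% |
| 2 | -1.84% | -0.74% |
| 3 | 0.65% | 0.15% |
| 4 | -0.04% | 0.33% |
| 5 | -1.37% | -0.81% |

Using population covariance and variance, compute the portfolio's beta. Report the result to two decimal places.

r̄p = -0.6620%,  r̄m = -0.2780%
Cov = Σ(rp − r̄p)(rm − r̄m) / 5 = 0.3725
Var(rm) = Σ(rm − r̄m)² / 5 = 0.2102
β = Cov / Var = 0.3725 / 0.2102 = 1.7721

1.77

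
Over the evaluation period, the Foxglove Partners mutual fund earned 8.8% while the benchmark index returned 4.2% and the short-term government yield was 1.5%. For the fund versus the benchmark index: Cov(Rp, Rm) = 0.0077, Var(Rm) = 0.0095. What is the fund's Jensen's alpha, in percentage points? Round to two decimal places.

β = Cov / Var = 0.0077 / 0.0095 = 0.8105
E[R] = Rf + β(Rm − Rf) = 1.5% + 0.8105 × (4.2% − 1.5%) = 3.6884%
α = Rp − E[R] = 8.8% − 3.6884% = 5.1116

5.11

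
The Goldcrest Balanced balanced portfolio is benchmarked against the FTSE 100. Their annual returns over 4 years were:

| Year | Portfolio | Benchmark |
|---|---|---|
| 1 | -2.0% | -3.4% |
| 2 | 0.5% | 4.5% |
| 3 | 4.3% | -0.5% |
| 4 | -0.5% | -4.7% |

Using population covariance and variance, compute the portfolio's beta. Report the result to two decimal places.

r̄p = 0.5750%,  r̄m = -1.0250%
Cov = Σ(rp − r̄p)(rm − r̄m) / 4 = 2.9019
Var(rm) = Σ(rm − r̄m)² / 4 = 12.4869
β = Cov / Var = 2.9019 / 12.4869 = 0.2324

0.23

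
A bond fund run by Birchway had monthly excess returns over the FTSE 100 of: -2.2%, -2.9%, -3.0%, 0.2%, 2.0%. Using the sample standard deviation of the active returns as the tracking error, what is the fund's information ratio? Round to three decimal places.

-0.537

r̄ = (-2.2 − 2.9 − 3 + 0.2 + 2) / 5 = -5.90 / 5 = -1.1800%
Σ(r − r̄)² = (-2.2 − (-1.1800))² + (-2.9 − (-1.1800))² + (-3 − (-1.1800))² + … = 19.3280
sample σ = √(19.3280 / 4) = √4.8320 = 2.1982%
IR = r̄ / tracking error = -1.1800 / 2.1982 = -0.5368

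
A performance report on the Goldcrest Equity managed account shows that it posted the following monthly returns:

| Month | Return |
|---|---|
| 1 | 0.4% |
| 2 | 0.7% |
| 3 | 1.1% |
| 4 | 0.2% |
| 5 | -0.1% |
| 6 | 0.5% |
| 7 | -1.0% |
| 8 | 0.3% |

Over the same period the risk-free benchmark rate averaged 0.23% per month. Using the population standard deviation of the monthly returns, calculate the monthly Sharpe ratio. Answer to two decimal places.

r̄ = (0.4 + 0.7 + 1.1 + 0.2 − 0.1 + 0.5 − 1 + 0.3) / 8 = 2.10 / 8 = 0.2625%
Σ(r − r̄)² = (0.4 − 0.2625)² + (0.7 − 0.2625)² + (1.1 − 0.2625)² + … = 2.6988
σ = √[2.6988 / 8] = 0.5808%
Sharpe = (r̄ − rf) / σ = (0.2625 − 0.23) / 0.5808 = 0.0325 / 0.5808 = 0.0560

0.06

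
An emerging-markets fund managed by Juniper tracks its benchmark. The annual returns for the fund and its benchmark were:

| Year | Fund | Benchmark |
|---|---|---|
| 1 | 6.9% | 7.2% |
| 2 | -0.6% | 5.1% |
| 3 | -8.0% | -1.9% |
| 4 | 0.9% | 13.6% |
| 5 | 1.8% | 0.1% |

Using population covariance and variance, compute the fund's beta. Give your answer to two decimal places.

0.46

r̄p = 0.2000%,  r̄m = 4.8200%
Cov = Σ(rp − r̄p)(rm − r̄m) / 5 = 13.8840
Var(rm) = Σ(rm − r̄m)² / 5 = 30.0536
β = Cov / Var = 13.8840 / 30.0536 = 0.4620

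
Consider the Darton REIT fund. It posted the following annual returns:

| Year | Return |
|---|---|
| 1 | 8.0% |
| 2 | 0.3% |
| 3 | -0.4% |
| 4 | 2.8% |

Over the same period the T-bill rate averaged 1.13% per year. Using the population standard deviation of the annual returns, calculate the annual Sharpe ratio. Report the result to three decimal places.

0.469

r̄ = (8 + 0.3 − 0.4 + 2.8) / 4 = 10.70 / 4 = 2.6750%
Σ(r − r̄)² = (8 − 2.6750)² + (0.3 − 2.6750)² + (-0.4 − 2.6750)² + … = 43.4675
population σ = √(43.4675 / 4) = √10.8669 = 3.2965%
Sharpe = (r̄ − rf) / σ = (2.6750 − 1.13) / 3.2965 = 1.5450 / 3.2965 = 0.4687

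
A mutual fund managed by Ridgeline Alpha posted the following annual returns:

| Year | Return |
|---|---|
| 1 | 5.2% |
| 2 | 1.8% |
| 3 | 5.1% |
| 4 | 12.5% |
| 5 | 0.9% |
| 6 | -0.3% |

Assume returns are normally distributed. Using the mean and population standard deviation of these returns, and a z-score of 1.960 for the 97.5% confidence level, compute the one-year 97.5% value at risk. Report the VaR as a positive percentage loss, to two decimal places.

4.10

Mean return μ = 25.20 / 6 = 4.2000%
Σ(r − μ)² = 107.6000; population σ = √(107.6000/6) = 4.2348%
VaR = −(μ − z·σ) = −(4.2000 − 1.960 × 4.2348) = −(-4.1002) = 4.1002%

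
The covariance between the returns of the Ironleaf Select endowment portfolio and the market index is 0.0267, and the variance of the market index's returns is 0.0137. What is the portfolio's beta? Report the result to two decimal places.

1.95

β = Cov(Rp, Rm) / Var(Rm) = 0.0267 / 0.0137 = 1.9489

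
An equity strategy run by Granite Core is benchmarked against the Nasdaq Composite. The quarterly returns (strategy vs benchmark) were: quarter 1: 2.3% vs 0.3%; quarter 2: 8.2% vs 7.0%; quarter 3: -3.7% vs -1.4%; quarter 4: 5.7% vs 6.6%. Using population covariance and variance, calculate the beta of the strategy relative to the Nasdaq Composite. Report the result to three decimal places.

1.113

r̄p = 3.1250%,  r̄m = 3.1250%
Cov = Σ(rp − r̄p)(rm − r̄m) / 4 = 15.4569
Var(rm) = Σ(rm − r̄m)² / 4 = 13.8869
β = Cov / Var = 15.4569 / 13.8869 = 1.1131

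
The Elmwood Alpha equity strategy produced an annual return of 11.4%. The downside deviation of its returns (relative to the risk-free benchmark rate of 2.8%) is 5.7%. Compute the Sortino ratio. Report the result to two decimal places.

Sortino = (Rp − Rf) / σd = (11.4% − 2.8%) / 5.7% = 8.60% / 5.7% = 1.5088

1.51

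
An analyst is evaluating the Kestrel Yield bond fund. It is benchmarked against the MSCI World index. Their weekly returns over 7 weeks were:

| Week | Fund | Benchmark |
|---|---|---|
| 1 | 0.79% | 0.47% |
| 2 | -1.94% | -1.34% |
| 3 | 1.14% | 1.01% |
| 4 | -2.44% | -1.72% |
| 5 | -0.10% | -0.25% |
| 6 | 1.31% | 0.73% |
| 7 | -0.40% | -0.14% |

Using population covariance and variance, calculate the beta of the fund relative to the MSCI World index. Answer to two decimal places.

1.42

r̄p = -0.2343%,  r̄m = -0.1771%
Cov = Σ(rp − r̄p)(rm − r̄m) / 7 = 1.2951
Var(rm) = Σ(rm − r̄m)² / 7 = 0.9129
β = Cov / Var = 1.2951 / 0.9129 = 1.4187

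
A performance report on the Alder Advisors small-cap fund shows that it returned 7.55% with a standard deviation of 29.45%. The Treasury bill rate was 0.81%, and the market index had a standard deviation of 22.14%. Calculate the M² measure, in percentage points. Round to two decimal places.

Sharpe = (Rp − Rf) / σp = (7.55% − 0.81%) / 29.45% = 0.2289
M² = Rf + Sharpe × σm = 0.81% + 0.2289 × 22.14% = 5.8778%

5.88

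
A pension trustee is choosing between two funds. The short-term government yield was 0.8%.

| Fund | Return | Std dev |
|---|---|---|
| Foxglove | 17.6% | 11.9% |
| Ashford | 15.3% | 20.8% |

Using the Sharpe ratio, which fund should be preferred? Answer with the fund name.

Foxglove

Foxglove: Sharpe ratio = (17.6% − 0.8%) / 11.9% = 1.412
Ashford: Sharpe ratio = (15.3% − 0.8%) / 20.8% = 0.697
Highest: Foxglove (1.412).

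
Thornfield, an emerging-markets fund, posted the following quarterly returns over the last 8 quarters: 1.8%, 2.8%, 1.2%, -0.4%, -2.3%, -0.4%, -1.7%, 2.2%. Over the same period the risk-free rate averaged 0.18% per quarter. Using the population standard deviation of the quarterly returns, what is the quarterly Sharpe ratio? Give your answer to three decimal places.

0.126

μ = (1.8 + 2.8 + 1.2 − 0.4 − 2.3 − 0.4 − 1.7 + 2.2) / 8 = 0.4000%
Σ(r − μ)² = 24.5800; population σ = √(24.5800/8) = 1.7529%
Sharpe = (μ − rf) / σ = (0.4000 − 0.18) / 1.7529 = 0.2200 / 1.7529 = 0.1255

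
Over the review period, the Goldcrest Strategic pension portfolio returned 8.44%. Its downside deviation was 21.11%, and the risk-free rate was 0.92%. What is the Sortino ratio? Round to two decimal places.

Sortino = (Rp − Rf) / σd = (8.44% − 0.92%) / 21.11% = 7.52% / 21.11% = 0.3562

0.36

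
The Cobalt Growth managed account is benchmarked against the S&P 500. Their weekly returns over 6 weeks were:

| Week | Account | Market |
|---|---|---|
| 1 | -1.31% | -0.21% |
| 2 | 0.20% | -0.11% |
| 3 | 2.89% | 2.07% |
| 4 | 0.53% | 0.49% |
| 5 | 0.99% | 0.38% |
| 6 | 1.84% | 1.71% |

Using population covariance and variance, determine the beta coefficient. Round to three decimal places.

1.394

r̄p = 0.8567%,  r̄m = 0.7217%
Cov = Σ(rp − r̄p)(rm − r̄m) / 6 = 1.0514
Var(rm) = Σ(rm − r̄m)² / 6 = 0.7541
β = Cov / Var = 1.0514 / 0.7541 = 1.3942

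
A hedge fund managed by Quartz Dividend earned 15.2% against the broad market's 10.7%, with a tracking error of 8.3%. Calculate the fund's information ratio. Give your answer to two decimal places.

0.54

IR = (Rp − Rb) / TE = (15.2% − 10.7%) / 8.3% = 4.50% / 8.3% = 0.5422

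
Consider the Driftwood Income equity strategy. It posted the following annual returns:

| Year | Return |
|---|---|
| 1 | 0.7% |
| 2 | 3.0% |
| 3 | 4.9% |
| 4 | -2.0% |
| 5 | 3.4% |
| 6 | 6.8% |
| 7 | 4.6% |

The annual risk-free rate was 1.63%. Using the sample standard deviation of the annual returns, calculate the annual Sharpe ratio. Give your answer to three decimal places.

0.489

r̄ = (0.7 + 3 + 4.9 − 2 + 3.4 + 6.8 + 4.6) / 7 = 3.0571%
Σ(r − r̄)² = 51.0371; sample σ = √(51.0371/6) = 2.9165%
Sharpe = (r̄ − rf) / σ = (3.0571 − 1.63) / 2.9165 = 1.4271 / 2.9165 = 0.4893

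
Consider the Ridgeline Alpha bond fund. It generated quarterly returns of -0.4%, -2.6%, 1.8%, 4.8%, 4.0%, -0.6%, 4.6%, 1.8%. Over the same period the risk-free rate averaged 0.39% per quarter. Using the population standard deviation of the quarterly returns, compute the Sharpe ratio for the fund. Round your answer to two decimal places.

μ = (-0.4 − 2.6 + 1.8 + 4.8 + 4 − 0.6 + 4.6 + 1.8) / 8 = 13.40 / 8 = 1.6750%
Σ(r − μ)² = (-0.4 − 1.6750)² + (-2.6 − 1.6750)² + … = 51.5150
σ = √[51.5150 / 8] = 2.5376%
Sharpe = (μ − rf) / σ = (1.6750 − 0.39) / 2.5376 = 1.2850 / 2.5376 = 0.5064

0.51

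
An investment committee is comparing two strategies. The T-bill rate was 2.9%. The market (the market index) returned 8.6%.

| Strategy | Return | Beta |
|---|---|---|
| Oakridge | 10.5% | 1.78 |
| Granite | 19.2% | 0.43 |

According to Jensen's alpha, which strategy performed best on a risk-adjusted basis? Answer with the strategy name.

Granite

Oakridge: α = 10.5% − [2.9% + 1.78 × (8.6% − 2.9%)] = -2.546
Granite: α = 19.2% − [2.9% + 0.43 × (8.6% − 2.9%)] = 13.849
Highest: Granite (13.849).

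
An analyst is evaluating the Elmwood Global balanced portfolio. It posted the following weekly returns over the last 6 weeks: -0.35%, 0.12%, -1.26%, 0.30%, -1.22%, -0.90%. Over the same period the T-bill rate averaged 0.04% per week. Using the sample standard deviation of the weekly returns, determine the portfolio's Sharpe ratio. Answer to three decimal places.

r̄ = (-0.35 + 0.12 − 1.26 + 0.3 − 1.22 − 0.9) / 6 = -0.5517%
Σ(r − r̄)² = (-0.35 − (-0.5517))² + (0.12 − (-0.5517))² + (-1.26 − (-0.5517))² + … = 2.2869
σ = √[2.2869 / 5] = 0.6763%
Sharpe = (r̄ − rf) / σ = (-0.5517 − 0.04) / 0.6763 = -0.5917 / 0.6763 = -0.8749

-0.875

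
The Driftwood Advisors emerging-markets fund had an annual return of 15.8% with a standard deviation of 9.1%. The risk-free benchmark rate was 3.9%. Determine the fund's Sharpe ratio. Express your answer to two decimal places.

1.31

Sharpe = (Rp − Rf) / σp = (15.8% − 3.9%) / 9.1% = 11.90% / 9.1% = 1.3077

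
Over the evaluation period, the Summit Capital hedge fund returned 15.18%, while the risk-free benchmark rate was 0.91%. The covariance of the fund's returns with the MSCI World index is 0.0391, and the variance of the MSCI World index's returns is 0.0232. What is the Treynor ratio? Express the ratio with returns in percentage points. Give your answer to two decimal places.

β = Cov / Var = 0.0391 / 0.0232 = 1.6853
Treynor = (Rp − Rf) / β = (15.18% − 0.91%) / 1.6853 = 14.27 / 1.6853 = 8.4673

8.47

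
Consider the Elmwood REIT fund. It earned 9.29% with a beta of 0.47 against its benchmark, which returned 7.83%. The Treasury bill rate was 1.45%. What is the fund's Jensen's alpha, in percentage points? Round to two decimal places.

CAPM expected return = Rf + β(Rm − Rf) = 1.45% + 0.47 × (7.83% − 1.45%) = 1.45 + 0.47 × 6.38 = 4.4486%
Jensen's α = Rp − E[R] = 9.29% − 4.4486% = 4.8414

4.84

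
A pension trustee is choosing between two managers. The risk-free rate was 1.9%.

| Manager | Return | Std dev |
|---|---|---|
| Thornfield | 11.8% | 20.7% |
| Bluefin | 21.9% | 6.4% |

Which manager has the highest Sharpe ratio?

Thornfield: Sharpe ratio = (11.8% − 1.9%) / 20.7% = 0.478
Bluefin: Sharpe ratio = (21.9% − 1.9%) / 6.4% = 3.125
Highest: Bluefin (3.125).

Bluefin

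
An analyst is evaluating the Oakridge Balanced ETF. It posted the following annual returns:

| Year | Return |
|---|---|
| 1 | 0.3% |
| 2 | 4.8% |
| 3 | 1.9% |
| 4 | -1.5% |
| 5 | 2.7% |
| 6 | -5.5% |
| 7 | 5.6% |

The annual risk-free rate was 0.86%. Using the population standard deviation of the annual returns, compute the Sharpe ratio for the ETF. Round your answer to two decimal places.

r̄ = (0.3 + 4.8 + 1.9 − 1.5 + 2.7 − 5.5 + 5.6) / 7 = 1.1857%
Σ(r − r̄)² = (0.3 − 1.1857)² + (4.8 − 1.1857)² + … = 88.0486
σ = √[88.0486 / 7] = 3.5466%
Sharpe = (r̄ − rf) / σ = (1.1857 − 0.86) / 3.5466 = 0.3257 / 3.5466 = 0.0918

0.09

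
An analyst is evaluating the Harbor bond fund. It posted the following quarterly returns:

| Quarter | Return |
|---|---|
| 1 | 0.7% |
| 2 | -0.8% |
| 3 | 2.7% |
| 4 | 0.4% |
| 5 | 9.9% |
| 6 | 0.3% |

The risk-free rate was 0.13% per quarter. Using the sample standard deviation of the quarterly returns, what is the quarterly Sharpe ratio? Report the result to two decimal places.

0.53

r̄ = (0.7 − 0.8 + 2.7 + 0.4 + 9.9 + 0.3) / 6 = 13.20 / 6 = 2.2000%
Σ(r − r̄)² = (0.7 − 2.2000)² + (-0.8 − 2.2000)² + (2.7 − 2.2000)² + … = 77.6400
sample σ = √(77.6400 / 5) = √15.5280 = 3.9406%
Sharpe = (r̄ − rf) / σ = (2.2000 − 0.13) / 3.9406 = 2.0700 / 3.9406 = 0.5253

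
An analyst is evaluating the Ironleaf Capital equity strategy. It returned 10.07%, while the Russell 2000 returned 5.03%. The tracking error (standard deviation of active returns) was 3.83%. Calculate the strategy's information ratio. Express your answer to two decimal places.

IR = (Rp − Rb) / TE = (10.07% − 5.03%) / 3.83% = 5.04% / 3.83% = 1.3159

1.32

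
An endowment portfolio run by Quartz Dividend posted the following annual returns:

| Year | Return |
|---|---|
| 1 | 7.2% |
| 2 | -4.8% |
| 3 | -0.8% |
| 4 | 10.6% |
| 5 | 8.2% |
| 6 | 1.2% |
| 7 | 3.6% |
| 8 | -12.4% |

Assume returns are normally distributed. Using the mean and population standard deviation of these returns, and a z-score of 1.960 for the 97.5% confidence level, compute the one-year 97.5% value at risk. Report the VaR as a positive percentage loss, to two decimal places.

r̄ = (7.2 − 4.8 − 0.8 + 10.6 + 8.2 + 1.2 + 3.6 − 12.4) / 8 = 1.6000%
Population σ = √[Σ(r − r̄)² / 8] = √[402.8000 / 8] = √50.3500 = 7.0958%
VaR = −(r̄ − z·σ) = −(1.6000 − 1.960 × 7.0958) = −(-12.3078) = 12.3078%

12.31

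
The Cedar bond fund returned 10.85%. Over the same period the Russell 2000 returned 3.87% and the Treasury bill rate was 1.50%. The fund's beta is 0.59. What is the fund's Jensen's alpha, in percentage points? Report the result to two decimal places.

CAPM expected return = Rf + β(Rm − Rf) = 1.50% + 0.59 × (3.87% − 1.50%) = 1.5 + 0.59 × 2.37 = 2.8983%
Jensen's α = Rp − E[R] = 10.85% − 2.8983% = 7.9517

7.95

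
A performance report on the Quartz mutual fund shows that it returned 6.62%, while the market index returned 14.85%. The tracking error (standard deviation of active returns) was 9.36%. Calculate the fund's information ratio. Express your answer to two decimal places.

-0.88

IR = (Rp − Rb) / TE = (6.62% − 14.85%) / 9.36% = -8.23% / 9.36% = -0.8793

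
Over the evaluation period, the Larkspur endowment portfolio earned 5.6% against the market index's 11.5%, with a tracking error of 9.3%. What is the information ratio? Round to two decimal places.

IR = (Rp − Rb) / TE = (5.6% − 11.5%) / 9.3% = -5.90% / 9.3% = -0.6344

-0.63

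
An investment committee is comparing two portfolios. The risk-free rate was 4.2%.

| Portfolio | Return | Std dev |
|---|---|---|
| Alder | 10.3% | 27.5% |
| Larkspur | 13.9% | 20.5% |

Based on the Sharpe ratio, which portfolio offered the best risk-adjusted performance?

Larkspur

Alder: Sharpe ratio = (10.3% − 4.2%) / 27.5% = 0.222
Larkspur: Sharpe ratio = (13.9% − 4.2%) / 20.5% = 0.473
Highest: Larkspur (0.473).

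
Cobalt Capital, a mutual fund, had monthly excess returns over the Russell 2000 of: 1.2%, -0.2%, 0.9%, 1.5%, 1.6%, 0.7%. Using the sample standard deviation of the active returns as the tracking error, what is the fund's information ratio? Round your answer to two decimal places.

1.44

r̄ = (1.2 − 0.2 + 0.9 + 1.5 + 1.6 + 0.7) / 6 = 0.9500%
Σ(r − r̄)² = 2.1750; sample σ = √(2.1750/5) = 0.6595%
IR = r̄ / tracking error = 0.9500 / 0.6595 = 1.4405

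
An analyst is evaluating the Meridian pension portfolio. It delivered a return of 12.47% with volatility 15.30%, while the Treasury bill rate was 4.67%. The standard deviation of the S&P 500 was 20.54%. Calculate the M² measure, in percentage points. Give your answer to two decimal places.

Sharpe = (Rp − Rf) / σp = (12.47% − 4.67%) / 15.30% = 0.5098
M² = Rf + Sharpe × σm = 4.67% + 0.5098 × 20.54% = 15.1413%

15.14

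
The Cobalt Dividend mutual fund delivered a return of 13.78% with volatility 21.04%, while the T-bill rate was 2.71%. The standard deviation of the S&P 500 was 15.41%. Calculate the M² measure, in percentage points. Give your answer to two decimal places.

10.82

Sharpe = (Rp − Rf) / σp = (13.78% − 2.71%) / 21.04% = 0.5261
M² = Rf + Sharpe × σm = 2.71% + 0.5261 × 15.41% = 10.8172%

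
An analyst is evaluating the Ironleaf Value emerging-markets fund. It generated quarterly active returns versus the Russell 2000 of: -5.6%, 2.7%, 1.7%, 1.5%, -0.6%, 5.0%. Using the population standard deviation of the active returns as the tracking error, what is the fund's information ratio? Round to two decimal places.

r̄ = (-5.6 + 2.7 + 1.7 + 1.5 − 0.6 + 5) / 6 = 4.70 / 6 = 0.7833%
Σ(r − r̄)² = (-5.6 − 0.7833)² + (2.7 − 0.7833)² + (1.7 − 0.7833)² + … = 65.4683
σ = √[65.4683 / 6] = 3.3032%
IR = r̄ / tracking error = 0.7833 / 3.3032 = 0.2371

0.24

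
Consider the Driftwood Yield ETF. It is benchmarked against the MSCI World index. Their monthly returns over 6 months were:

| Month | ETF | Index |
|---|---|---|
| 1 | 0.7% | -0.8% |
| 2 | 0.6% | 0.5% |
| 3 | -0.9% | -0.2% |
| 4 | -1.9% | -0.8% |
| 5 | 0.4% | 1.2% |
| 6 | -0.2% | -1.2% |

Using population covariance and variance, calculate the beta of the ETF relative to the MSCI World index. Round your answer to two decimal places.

0.45

r̄p = -0.2167%,  r̄m = -0.2167%
Cov = Σ(rp − r̄p)(rm − r̄m) / 6 = 0.3131
Var(rm) = Σ(rm − r̄m)² / 6 = 0.6947
β = Cov / Var = 0.3131 / 0.6947 = 0.4507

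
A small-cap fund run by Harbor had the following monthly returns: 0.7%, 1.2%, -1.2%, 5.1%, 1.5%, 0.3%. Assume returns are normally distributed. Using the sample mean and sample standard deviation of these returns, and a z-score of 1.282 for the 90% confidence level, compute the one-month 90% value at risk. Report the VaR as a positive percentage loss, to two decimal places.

1.43

Mean return r̄ = 7.60 / 6 = 1.2667%
Sample std dev = √[22.0933 / 5] = 2.1021%
VaR = −(r̄ − z·σ) = −(1.2667 − 1.282 × 2.1021) = −(-1.4282) = 1.4282%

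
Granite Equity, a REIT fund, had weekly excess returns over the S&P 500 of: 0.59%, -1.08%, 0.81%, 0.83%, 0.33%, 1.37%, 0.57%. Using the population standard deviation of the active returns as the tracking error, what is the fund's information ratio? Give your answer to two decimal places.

μ = (0.59 − 1.08 + 0.81 + 0.83 + 0.33 + 1.37 + 0.57) / 7 = 3.420 / 7 = 0.4886%
Σ(r − μ)² = (0.59 − 0.4886)² + (-1.08 − 0.4886)² + … = 3.4993
population σ = √(3.4993 / 7) = √0.4999 = 0.7070%
IR = μ / tracking error = 0.4886 / 0.7070 = 0.6911

0.69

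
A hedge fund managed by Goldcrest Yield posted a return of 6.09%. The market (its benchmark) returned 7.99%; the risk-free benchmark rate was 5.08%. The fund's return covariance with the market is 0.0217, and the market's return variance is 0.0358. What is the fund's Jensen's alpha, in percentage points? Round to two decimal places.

β = Cov / Var = 0.0217 / 0.0358 = 0.6061
E[R] = Rf + β(Rm − Rf) = 5.08% + 0.6061 × (7.99% − 5.08%) = 6.8438%
α = Rp − E[R] = 6.09% − 6.8438% = -0.7538

-0.75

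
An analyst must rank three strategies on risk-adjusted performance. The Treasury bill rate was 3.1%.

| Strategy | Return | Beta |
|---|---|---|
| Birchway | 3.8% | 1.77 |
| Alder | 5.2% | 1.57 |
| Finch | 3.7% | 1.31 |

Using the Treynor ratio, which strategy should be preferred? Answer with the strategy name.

Birchway: Treynor = (3.8% − 3.1%) / 1.77 = 0.395
Alder: Treynor = (5.2% − 3.1%) / 1.57 = 1.338
Finch: Treynor = (3.7% − 3.1%) / 1.31 = 0.458
Highest: Alder (1.338).

Alder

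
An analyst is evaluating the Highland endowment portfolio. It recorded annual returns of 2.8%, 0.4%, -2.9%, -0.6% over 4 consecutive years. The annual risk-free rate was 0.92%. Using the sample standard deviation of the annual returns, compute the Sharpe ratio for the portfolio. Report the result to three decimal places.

Mean return μ = -0.30 / 4 = -0.0750%
Sample σ = √[Σ(r − μ)² / 3] = √[16.7475 / 3] = √5.5825 = 2.3627%
Sharpe = (μ − rf) / σ = (-0.0750 − 0.92) / 2.3627 = -0.9950 / 2.3627 = -0.4211

-0.421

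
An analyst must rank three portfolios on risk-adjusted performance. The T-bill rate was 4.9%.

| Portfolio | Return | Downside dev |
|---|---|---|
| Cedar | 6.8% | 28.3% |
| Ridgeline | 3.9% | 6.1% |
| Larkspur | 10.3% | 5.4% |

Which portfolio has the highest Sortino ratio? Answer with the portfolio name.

Cedar: Sortino ratio = (6.8% − 4.9%) / 28.3% = 0.067
Ridgeline: Sortino ratio = (3.9% − 4.9%) / 6.1% = -0.164
Larkspur: Sortino ratio = (10.3% − 4.9%) / 5.4% = 1.000
Highest: Larkspur (1.000).

Larkspur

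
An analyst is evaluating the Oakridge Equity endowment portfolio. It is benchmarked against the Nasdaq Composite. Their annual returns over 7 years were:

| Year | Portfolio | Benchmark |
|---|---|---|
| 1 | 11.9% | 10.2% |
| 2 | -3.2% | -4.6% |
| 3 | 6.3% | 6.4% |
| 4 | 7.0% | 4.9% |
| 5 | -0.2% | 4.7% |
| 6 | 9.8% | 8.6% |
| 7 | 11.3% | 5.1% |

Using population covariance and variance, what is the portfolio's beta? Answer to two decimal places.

r̄p = 6.1286%,  r̄m = 5.0429%
Cov = Σ(rp − r̄p)(rm − r̄m) / 7 = 19.3359
Var(rm) = Σ(rm − r̄m)² / 7 = 19.1739
β = Cov / Var = 19.3359 / 19.1739 = 1.0084

1.01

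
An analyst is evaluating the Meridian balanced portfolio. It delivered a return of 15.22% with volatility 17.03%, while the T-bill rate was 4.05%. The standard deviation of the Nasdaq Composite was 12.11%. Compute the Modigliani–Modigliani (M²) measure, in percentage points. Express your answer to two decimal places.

11.99

Sharpe = (Rp − Rf) / σp = (15.22% − 4.05%) / 17.03% = 0.6559
M² = Rf + Sharpe × σm = 4.05% + 0.6559 × 12.11% = 11.9929%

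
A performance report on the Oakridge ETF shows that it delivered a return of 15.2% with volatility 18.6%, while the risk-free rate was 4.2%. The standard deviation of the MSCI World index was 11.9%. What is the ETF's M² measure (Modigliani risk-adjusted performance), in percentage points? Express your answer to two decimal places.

Sharpe = (Rp − Rf) / σp = (15.2% − 4.2%) / 18.6% = 0.5914
M² = Rf + Sharpe × σm = 4.2% + 0.5914 × 11.9% = 11.2377%

11.24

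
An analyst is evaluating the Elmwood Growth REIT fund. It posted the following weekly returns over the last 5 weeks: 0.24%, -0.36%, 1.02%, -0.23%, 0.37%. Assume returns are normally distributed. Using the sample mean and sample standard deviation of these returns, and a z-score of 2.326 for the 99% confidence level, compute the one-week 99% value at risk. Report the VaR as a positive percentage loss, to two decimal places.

r̄ = (0.24 − 0.36 + 1.02 − 0.23 + 0.37) / 5 = 0.2080%
Sample std dev = √[1.2011 / 4] = 0.5480%
VaR = −(r̄ − z·σ) = −(0.2080 − 2.326 × 0.5480) = −(-1.0666) = 1.0666%

1.07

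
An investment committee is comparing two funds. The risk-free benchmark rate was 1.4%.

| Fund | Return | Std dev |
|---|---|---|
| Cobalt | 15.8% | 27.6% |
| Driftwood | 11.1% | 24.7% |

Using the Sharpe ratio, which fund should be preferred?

Cobalt

Cobalt: Sharpe ratio = (15.8% − 1.4%) / 27.6% = 0.522
Driftwood: Sharpe ratio = (11.1% − 1.4%) / 24.7% = 0.393
Highest: Cobalt (0.522).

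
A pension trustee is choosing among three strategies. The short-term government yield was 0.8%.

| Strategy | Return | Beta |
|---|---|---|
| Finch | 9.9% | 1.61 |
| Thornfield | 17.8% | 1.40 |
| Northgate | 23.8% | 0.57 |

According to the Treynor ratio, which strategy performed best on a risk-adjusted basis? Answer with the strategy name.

Finch: Treynor = (9.9% − 0.8%) / 1.61 = 5.652
Thornfield: Treynor = (17.8% − 0.8%) / 1.40 = 12.143
Northgate: Treynor = (23.8% − 0.8%) / 0.57 = 40.351
Highest: Northgate (40.351).

Northgate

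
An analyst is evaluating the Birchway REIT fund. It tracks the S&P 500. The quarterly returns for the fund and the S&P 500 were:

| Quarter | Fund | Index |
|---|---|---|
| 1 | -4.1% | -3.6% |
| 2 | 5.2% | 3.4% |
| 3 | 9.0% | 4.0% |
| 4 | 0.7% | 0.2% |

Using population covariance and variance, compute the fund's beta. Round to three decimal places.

1.580

r̄p = 2.7000%,  r̄m = 1.0000%
Cov = Σ(rp − r̄p)(rm − r̄m) / 4 = 14.4450
Var(rm) = Σ(rm − r̄m)² / 4 = 9.1400
β = Cov / Var = 14.4450 / 9.1400 = 1.5804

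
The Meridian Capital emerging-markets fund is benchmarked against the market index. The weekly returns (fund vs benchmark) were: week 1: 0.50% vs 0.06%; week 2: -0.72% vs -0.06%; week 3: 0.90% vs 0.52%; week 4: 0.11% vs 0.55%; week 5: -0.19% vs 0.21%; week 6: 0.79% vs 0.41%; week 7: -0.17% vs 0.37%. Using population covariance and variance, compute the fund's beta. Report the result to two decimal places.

1.44

r̄p = 0.1743%,  r̄m = 0.2943%
Cov = Σ(rp − r̄p)(rm − r̄m) / 7 = 0.0663
Var(rm) = Σ(rm − r̄m)² / 7 = 0.0461
β = Cov / Var = 0.0663 / 0.0461 = 1.4382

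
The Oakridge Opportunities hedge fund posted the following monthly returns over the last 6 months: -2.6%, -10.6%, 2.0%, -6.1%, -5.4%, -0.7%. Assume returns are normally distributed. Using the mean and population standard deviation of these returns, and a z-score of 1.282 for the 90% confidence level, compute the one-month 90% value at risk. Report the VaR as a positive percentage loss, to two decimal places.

9.10

r̄ = (-2.6 − 10.6 + 2 − 6.1 − 5.4 − 0.7) / 6 = -23.40 / 6 = -3.9000%
Population std dev = √[98.7200 / 6] = 4.0563%
VaR = −(r̄ − z·σ) = −(-3.9000 − 1.282 × 4.0563) = −(-9.1002) = 9.1002%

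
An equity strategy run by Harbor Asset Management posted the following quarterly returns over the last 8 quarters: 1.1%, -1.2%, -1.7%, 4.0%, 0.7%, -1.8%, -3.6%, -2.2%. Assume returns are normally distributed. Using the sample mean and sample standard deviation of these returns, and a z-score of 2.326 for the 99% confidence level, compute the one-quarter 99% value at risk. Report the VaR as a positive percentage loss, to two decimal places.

6.17

r̄ = (1.1 − 1.2 − 1.7 + 4 + 0.7 − 1.8 − 3.6 − 2.2) / 8 = -4.70 / 8 = -0.5875%
Σ(r − r̄)² = 40.3088; sample σ = √(40.3088/7) = 2.3997%
VaR = −(r̄ − z·σ) = −(-0.5875 − 2.326 × 2.3997) = −(-6.1692) = 6.1692%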